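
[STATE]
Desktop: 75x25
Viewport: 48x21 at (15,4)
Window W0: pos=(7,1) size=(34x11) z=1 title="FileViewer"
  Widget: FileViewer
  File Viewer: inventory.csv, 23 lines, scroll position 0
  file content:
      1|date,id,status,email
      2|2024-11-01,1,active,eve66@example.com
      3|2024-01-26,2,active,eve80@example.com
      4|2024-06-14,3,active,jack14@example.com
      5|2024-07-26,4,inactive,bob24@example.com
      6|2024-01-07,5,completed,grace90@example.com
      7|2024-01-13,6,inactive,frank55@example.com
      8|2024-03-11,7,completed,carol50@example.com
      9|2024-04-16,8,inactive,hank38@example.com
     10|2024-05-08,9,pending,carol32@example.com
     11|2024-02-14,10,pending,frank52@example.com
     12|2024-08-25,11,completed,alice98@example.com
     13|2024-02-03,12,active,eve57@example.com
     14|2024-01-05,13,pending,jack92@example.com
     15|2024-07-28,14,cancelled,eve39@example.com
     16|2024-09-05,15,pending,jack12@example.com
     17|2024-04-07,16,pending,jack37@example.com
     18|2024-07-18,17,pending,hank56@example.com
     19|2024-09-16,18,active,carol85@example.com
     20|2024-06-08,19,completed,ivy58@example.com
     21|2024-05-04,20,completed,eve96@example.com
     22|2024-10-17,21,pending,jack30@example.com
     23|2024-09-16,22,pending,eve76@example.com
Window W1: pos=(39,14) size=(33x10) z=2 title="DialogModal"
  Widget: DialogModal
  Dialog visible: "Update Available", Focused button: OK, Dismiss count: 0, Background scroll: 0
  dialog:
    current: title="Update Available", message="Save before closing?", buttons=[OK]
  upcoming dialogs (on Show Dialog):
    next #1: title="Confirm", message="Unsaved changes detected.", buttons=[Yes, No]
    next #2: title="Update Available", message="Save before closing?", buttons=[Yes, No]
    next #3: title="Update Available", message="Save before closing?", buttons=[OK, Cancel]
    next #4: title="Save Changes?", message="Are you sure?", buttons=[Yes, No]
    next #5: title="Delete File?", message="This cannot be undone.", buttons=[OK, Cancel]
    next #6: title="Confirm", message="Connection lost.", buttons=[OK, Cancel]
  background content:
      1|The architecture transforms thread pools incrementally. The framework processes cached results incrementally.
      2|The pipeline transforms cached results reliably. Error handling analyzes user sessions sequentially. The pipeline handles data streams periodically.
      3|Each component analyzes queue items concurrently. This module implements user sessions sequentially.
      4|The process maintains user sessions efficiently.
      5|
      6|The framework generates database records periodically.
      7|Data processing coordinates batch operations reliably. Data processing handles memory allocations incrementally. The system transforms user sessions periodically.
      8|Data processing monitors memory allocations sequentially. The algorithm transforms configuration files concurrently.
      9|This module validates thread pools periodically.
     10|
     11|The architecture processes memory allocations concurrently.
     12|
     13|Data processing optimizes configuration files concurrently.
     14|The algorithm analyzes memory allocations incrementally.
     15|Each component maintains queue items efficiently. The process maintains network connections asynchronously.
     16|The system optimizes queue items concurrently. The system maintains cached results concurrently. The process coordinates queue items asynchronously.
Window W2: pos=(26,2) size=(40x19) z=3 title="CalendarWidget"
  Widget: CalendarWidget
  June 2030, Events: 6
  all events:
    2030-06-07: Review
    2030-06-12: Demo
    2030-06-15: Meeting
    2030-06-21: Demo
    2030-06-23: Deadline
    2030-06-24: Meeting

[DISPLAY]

,status,ema┠────────────────────────────────────
-01,1,activ┃              June 2030             
-26,2,activ┃Mo Tu We Th Fr Sa Su                
-14,3,activ┃                1  2                
-26,4,inact┃ 3  4  5  6  7*  8  9               
-07,5,compl┃10 11 12* 13 14 15* 16              
-13,6,inact┃17 18 19 20 21* 22 23*              
━━━━━━━━━━━┃24* 25 26 27 28 29 30               
           ┃                                    
           ┃                                    
           ┃                                    
           ┃                                    
           ┃                                    
           ┃                                    
           ┃                                    
           ┃                                    
           ┗━━━━━━━━━━━━━━━━━━━━━━━━━━━━━━━━━━━━
                        ┃   └───────────────────
                        ┃The framework generates
                        ┗━━━━━━━━━━━━━━━━━━━━━━━
                                                


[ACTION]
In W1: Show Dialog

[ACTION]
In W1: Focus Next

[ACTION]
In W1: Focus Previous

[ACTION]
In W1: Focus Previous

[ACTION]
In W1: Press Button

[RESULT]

,status,ema┠────────────────────────────────────
-01,1,activ┃              June 2030             
-26,2,activ┃Mo Tu We Th Fr Sa Su                
-14,3,activ┃                1  2                
-26,4,inact┃ 3  4  5  6  7*  8  9               
-07,5,compl┃10 11 12* 13 14 15* 16              
-13,6,inact┃17 18 19 20 21* 22 23*              
━━━━━━━━━━━┃24* 25 26 27 28 29 30               
           ┃                                    
           ┃                                    
           ┃                                    
           ┃                                    
           ┃                                    
           ┃                                    
           ┃                                    
           ┃                                    
           ┗━━━━━━━━━━━━━━━━━━━━━━━━━━━━━━━━━━━━
                        ┃                       
                        ┃The framework generates
                        ┗━━━━━━━━━━━━━━━━━━━━━━━
                                                


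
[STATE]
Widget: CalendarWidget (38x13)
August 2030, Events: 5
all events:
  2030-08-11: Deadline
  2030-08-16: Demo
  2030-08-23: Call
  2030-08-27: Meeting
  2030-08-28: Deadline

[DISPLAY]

             August 2030              
Mo Tu We Th Fr Sa Su                  
          1  2  3  4                  
 5  6  7  8  9 10 11*                 
12 13 14 15 16* 17 18                 
19 20 21 22 23* 24 25                 
26 27* 28* 29 30 31                   
                                      
                                      
                                      
                                      
                                      
                                      


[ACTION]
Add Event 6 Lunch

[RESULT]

             August 2030              
Mo Tu We Th Fr Sa Su                  
          1  2  3  4                  
 5  6*  7  8  9 10 11*                
12 13 14 15 16* 17 18                 
19 20 21 22 23* 24 25                 
26 27* 28* 29 30 31                   
                                      
                                      
                                      
                                      
                                      
                                      


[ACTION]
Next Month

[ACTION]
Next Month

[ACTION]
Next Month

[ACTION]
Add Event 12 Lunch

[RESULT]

            November 2030             
Mo Tu We Th Fr Sa Su                  
             1  2  3                  
 4  5  6  7  8  9 10                  
11 12* 13 14 15 16 17                 
18 19 20 21 22 23 24                  
25 26 27 28 29 30                     
                                      
                                      
                                      
                                      
                                      
                                      


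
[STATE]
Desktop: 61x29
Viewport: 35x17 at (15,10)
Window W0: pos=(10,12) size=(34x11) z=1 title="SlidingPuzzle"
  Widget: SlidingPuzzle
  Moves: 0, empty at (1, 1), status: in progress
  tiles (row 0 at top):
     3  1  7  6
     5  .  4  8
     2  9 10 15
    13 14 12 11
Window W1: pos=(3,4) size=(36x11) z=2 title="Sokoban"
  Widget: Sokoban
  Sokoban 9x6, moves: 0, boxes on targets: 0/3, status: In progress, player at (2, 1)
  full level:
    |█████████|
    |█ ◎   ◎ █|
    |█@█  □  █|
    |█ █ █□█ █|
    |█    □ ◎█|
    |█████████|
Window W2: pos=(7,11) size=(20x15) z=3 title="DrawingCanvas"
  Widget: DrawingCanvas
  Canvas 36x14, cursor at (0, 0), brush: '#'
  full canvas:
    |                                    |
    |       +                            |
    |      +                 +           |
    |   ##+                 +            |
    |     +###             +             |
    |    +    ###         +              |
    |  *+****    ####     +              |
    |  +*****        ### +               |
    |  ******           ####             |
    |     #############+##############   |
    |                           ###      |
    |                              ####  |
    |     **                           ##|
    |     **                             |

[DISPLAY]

                       ┃           
━━━━━━━━━━━┓           ┃           
gCanvas    ┃           ┃━━━━┓      
───────────┨           ┃    ┃      
           ┃━━━━━━━━━━━┛────┨      
+          ┃────┐           ┃      
           ┃  6 │           ┃      
           ┃────┤           ┃      
##         ┃  8 │           ┃      
  ###      ┃────┤           ┃      
*    ####  ┃ 15 │           ┃      
*        ##┃────┤           ┃      
*          ┃━━━━━━━━━━━━━━━━┛      
###########┃                       
           ┃                       
━━━━━━━━━━━┛                       
                                   


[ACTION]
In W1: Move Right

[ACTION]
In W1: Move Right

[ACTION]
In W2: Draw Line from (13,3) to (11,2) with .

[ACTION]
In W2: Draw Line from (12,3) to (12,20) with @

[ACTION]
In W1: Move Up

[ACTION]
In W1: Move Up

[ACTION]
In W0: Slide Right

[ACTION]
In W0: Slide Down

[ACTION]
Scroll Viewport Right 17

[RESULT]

            ┃                      
┓           ┃                      
┃           ┃━━━━┓                 
┨           ┃    ┃                 
┃━━━━━━━━━━━┛────┨                 
┃────┐           ┃                 
┃  6 │           ┃                 
┃────┤           ┃                 
┃  8 │           ┃                 
┃────┤           ┃                 
┃ 15 │           ┃                 
┃────┤           ┃                 
┃━━━━━━━━━━━━━━━━┛                 
┃                                  
┃                                  
┛                                  
                                   


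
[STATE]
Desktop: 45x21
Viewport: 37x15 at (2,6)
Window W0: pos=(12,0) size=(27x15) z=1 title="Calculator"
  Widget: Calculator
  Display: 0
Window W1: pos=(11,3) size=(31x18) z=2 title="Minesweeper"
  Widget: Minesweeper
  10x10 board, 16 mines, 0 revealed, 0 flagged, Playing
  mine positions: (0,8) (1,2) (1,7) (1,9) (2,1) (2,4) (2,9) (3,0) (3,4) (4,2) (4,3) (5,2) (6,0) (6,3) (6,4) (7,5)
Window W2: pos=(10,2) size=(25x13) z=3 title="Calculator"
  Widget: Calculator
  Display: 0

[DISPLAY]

        ┃┌───┬───┬───┬───┐      ┃    
        ┃│ 7 │ 8 │ 9 │ ÷ │      ┃    
        ┃├───┼───┼───┼───┤      ┃    
        ┃│ 4 │ 5 │ 6 │ × │      ┃    
        ┃├───┼───┼───┼───┤      ┃    
        ┃│ 1 │ 2 │ 3 │ - │      ┃    
        ┃├───┼───┼───┼───┤      ┃    
        ┃│ 0 │ . │ = │ + │      ┃    
        ┗━━━━━━━━━━━━━━━━━━━━━━━┛    
         ┃■■■■■■■■■■                 
         ┃                           
         ┃                           
         ┃                           
         ┃                           
         ┗━━━━━━━━━━━━━━━━━━━━━━━━━━━


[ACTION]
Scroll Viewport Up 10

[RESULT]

          ┏━━━━━━━━━━━━━━━━━━━━━━━━━┓
          ┃ Calculator              ┃
        ┏━━━━━━━━━━━━━━━━━━━━━━━┓───┨
        ┃ Calculator            ┃━━━━
        ┠───────────────────────┨    
        ┃                      0┃────
        ┃┌───┬───┬───┬───┐      ┃    
        ┃│ 7 │ 8 │ 9 │ ÷ │      ┃    
        ┃├───┼───┼───┼───┤      ┃    
        ┃│ 4 │ 5 │ 6 │ × │      ┃    
        ┃├───┼───┼───┼───┤      ┃    
        ┃│ 1 │ 2 │ 3 │ - │      ┃    
        ┃├───┼───┼───┼───┤      ┃    
        ┃│ 0 │ . │ = │ + │      ┃    
        ┗━━━━━━━━━━━━━━━━━━━━━━━┛    


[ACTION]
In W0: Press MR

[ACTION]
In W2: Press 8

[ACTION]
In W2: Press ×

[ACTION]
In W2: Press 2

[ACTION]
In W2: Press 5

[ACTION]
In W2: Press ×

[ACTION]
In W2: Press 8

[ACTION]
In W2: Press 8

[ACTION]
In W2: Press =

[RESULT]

          ┏━━━━━━━━━━━━━━━━━━━━━━━━━┓
          ┃ Calculator              ┃
        ┏━━━━━━━━━━━━━━━━━━━━━━━┓───┨
        ┃ Calculator            ┃━━━━
        ┠───────────────────────┨    
        ┃                  17600┃────
        ┃┌───┬───┬───┬───┐      ┃    
        ┃│ 7 │ 8 │ 9 │ ÷ │      ┃    
        ┃├───┼───┼───┼───┤      ┃    
        ┃│ 4 │ 5 │ 6 │ × │      ┃    
        ┃├───┼───┼───┼───┤      ┃    
        ┃│ 1 │ 2 │ 3 │ - │      ┃    
        ┃├───┼───┼───┼───┤      ┃    
        ┃│ 0 │ . │ = │ + │      ┃    
        ┗━━━━━━━━━━━━━━━━━━━━━━━┛    


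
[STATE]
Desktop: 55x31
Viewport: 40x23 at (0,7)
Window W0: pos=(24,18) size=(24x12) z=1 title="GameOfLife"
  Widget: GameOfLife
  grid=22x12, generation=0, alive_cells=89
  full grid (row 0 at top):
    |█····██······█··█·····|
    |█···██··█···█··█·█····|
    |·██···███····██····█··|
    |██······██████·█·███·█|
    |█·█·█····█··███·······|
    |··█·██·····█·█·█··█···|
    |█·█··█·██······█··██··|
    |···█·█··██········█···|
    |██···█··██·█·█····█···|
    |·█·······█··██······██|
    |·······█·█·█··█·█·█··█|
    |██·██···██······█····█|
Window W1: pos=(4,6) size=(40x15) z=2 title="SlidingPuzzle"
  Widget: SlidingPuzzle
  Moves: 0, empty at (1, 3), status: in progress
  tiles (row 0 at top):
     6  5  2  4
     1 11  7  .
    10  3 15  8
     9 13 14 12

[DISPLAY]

    ┃ SlidingPuzzle                     
    ┠───────────────────────────────────
    ┃┌────┬────┬────┬────┐              
    ┃│  6 │  5 │  2 │  4 │              
    ┃├────┼────┼────┼────┤              
    ┃│  1 │ 11 │  7 │    │              
    ┃├────┼────┼────┼────┤              
    ┃│ 10 │  3 │ 15 │  8 │              
    ┃├────┼────┼────┼────┤              
    ┃│  9 │ 13 │ 14 │ 12 │              
    ┃└────┴────┴────┴────┘              
    ┃Moves: 0                           
    ┃                                   
    ┗━━━━━━━━━━━━━━━━━━━━━━━━━━━━━━━━━━━
                        ┃Gen: 0         
                        ┃·██···███····██
                        ┃██······██████·
                        ┃█·█·█····█··███
                        ┃··█·██·····█·█·
                        ┃█·█··█·██······
                        ┃···█·█··██·····
                        ┃██···█··██·█·█·
                        ┗━━━━━━━━━━━━━━━


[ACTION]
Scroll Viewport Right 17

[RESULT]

zzle                        ┃           
────────────────────────────┨           
┬────┬────┐                 ┃           
│  2 │  4 │                 ┃           
┼────┼────┤                 ┃           
│  7 │    │                 ┃           
┼────┼────┤                 ┃           
│ 15 │  8 │                 ┃           
┼────┼────┤                 ┃           
│ 14 │ 12 │                 ┃           
┴────┴────┘                 ┃           
                            ┃━━━┓       
                            ┃   ┃       
━━━━━━━━━━━━━━━━━━━━━━━━━━━━┛───┨       
         ┃Gen: 0                ┃       
         ┃·██···███····██····█··┃       
         ┃██······██████·█·███·█┃       
         ┃█·█·█····█··███·······┃       
         ┃··█·██·····█·█·█··█···┃       
         ┃█·█··█·██······█··██··┃       
         ┃···█·█··██········█···┃       
         ┃██···█··██·█·█····█···┃       
         ┗━━━━━━━━━━━━━━━━━━━━━━┛       


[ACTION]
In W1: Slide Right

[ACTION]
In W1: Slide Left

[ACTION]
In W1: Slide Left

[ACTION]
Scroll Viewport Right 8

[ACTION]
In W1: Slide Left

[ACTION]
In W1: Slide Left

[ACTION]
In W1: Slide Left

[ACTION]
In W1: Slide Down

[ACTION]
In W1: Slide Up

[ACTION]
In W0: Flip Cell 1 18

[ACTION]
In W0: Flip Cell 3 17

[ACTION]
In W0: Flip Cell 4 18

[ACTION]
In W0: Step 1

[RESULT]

zzle                        ┃           
────────────────────────────┨           
┬────┬────┐                 ┃           
│  2 │  4 │                 ┃           
┼────┼────┤                 ┃           
│  7 │    │                 ┃           
┼────┼────┤                 ┃           
│ 15 │  8 │                 ┃           
┼────┼────┤                 ┃           
│ 14 │ 12 │                 ┃           
┴────┴────┘                 ┃           
                            ┃━━━┓       
                            ┃   ┃       
━━━━━━━━━━━━━━━━━━━━━━━━━━━━┛───┨       
         ┃Gen: 1                ┃       
         ┃··█··██···█····███·██·┃       
         ┃█··█······██···█··███·┃       
         ┃█·█·██··██·····█·██···┃       
         ┃··█·███·█····█·█·██···┃       
         ┃·██··█·███····█··███··┃       
         ┃█·█··█····█······██···┃       
         ┃███·█········█·····█··┃       
         ┗━━━━━━━━━━━━━━━━━━━━━━┛       


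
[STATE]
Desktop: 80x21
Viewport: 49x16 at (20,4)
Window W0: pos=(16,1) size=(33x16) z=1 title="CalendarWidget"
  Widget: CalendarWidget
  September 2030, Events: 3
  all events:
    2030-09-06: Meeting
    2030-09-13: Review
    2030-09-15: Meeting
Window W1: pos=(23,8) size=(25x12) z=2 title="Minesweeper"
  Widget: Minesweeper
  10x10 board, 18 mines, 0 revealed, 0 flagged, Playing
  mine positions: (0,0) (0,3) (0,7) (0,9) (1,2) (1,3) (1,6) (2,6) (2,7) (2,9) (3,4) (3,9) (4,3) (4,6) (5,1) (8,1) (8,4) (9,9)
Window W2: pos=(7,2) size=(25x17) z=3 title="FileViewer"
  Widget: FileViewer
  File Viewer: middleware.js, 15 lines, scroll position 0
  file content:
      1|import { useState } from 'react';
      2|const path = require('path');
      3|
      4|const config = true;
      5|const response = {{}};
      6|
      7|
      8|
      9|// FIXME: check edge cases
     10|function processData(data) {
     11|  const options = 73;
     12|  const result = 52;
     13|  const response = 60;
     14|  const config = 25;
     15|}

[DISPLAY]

───────────┨ber 2030        ┃                    
State } fr▲┃Sa Su           ┃                    
 require('█┃    1           ┃                    
          ░┃  7  8          ┃                    
 = true;  ░┃━━━━━━━━━━━━━━━┓┃                    
se = {{}};░┃eper           ┃┃                    
          ░┃───────────────┨┃                    
          ░┃■■             ┃┃                    
          ░┃■■             ┃┃                    
eck edge c░┃■■             ┃┃                    
cessData(d░┃■■             ┃┃                    
ons = 73; ░┃■■             ┃┃                    
lt = 52;  ░┃■■             ┃┛                    
onse = 60;▼┃■■             ┃                     
━━━━━━━━━━━┛■■             ┃                     
   ┗━━━━━━━━━━━━━━━━━━━━━━━┛                     


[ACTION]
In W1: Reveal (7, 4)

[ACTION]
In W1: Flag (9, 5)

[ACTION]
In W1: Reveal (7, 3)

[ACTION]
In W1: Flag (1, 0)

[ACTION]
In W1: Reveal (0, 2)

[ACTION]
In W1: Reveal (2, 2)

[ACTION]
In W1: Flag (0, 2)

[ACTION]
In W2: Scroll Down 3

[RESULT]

───────────┨ber 2030        ┃                    
          ▲┃Sa Su           ┃                    
 = true;  ░┃    1           ┃                    
se = {{}};░┃  7  8          ┃                    
          ░┃━━━━━━━━━━━━━━━┓┃                    
          ░┃eper           ┃┃                    
          ░┃───────────────┨┃                    
eck edge c░┃■■             ┃┃                    
cessData(d░┃■■             ┃┃                    
ons = 73; ░┃■■             ┃┃                    
lt = 52;  ░┃■■             ┃┃                    
onse = 60;░┃■■             ┃┃                    
ig = 25;  █┃■■             ┃┛                    
          ▼┃■■             ┃                     
━━━━━━━━━━━┛■■             ┃                     
   ┗━━━━━━━━━━━━━━━━━━━━━━━┛                     


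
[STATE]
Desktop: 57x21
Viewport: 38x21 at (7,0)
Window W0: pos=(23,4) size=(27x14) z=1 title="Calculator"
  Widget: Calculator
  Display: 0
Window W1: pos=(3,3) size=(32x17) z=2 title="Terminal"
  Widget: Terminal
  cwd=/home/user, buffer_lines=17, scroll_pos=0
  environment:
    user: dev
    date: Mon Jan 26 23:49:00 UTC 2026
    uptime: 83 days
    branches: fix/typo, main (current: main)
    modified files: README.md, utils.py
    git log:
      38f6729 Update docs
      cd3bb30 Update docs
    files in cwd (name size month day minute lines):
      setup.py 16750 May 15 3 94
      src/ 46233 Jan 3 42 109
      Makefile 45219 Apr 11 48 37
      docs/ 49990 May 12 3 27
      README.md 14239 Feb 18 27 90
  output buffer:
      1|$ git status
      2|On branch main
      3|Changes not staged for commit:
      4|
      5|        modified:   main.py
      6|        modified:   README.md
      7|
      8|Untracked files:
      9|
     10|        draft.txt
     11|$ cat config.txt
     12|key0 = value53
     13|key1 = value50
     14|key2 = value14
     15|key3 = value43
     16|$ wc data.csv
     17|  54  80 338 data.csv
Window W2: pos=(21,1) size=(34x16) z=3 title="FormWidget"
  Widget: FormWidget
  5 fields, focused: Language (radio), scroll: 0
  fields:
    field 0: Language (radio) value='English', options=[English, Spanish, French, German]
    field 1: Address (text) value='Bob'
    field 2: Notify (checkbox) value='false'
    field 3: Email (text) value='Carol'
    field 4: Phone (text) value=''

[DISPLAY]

                                      
              ┏━━━━━━━━━━━━━━━━━━━━━━━
              ┃ FormWidget            
━━━━━━━━━━━━━━┠───────────────────────
rminal        ┃> Language:   (●) Engli
──────────────┃  Address:    [Bob     
it status     ┃  Notify:     [ ]      
branch main   ┃  Email:      [Carol   
nges not stage┃  Phone:      [        
              ┃                       
     modified:┃                       
     modified:┃                       
              ┃                       
racked files: ┃                       
              ┃                       
     draft.txt┃                       
at config.txt ┗━━━━━━━━━━━━━━━━━━━━━━━
0 = value53                ┃━━━━━━━━━━
1 = value50                ┃          
━━━━━━━━━━━━━━━━━━━━━━━━━━━┛          
                                      


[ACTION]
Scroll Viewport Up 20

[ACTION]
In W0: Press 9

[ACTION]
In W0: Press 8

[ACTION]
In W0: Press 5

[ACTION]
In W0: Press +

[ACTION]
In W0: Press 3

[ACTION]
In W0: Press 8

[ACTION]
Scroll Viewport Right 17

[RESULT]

                                      
  ┏━━━━━━━━━━━━━━━━━━━━━━━━━━━━━━━━┓  
  ┃ FormWidget                     ┃  
━━┠────────────────────────────────┨  
  ┃> Language:   (●) English  ( ) S┃  
──┃  Address:    [Bob             ]┃  
  ┃  Notify:     [ ]               ┃  
  ┃  Email:      [Carol           ]┃  
ge┃  Phone:      [                ]┃  
  ┃                                ┃  
d:┃                                ┃  
d:┃                                ┃  
  ┃                                ┃  
: ┃                                ┃  
  ┃                                ┃  
xt┃                                ┃  
t ┗━━━━━━━━━━━━━━━━━━━━━━━━━━━━━━━━┛  
               ┃━━━━━━━━━━━━━━┛       
               ┃                      
━━━━━━━━━━━━━━━┛                      
                                      


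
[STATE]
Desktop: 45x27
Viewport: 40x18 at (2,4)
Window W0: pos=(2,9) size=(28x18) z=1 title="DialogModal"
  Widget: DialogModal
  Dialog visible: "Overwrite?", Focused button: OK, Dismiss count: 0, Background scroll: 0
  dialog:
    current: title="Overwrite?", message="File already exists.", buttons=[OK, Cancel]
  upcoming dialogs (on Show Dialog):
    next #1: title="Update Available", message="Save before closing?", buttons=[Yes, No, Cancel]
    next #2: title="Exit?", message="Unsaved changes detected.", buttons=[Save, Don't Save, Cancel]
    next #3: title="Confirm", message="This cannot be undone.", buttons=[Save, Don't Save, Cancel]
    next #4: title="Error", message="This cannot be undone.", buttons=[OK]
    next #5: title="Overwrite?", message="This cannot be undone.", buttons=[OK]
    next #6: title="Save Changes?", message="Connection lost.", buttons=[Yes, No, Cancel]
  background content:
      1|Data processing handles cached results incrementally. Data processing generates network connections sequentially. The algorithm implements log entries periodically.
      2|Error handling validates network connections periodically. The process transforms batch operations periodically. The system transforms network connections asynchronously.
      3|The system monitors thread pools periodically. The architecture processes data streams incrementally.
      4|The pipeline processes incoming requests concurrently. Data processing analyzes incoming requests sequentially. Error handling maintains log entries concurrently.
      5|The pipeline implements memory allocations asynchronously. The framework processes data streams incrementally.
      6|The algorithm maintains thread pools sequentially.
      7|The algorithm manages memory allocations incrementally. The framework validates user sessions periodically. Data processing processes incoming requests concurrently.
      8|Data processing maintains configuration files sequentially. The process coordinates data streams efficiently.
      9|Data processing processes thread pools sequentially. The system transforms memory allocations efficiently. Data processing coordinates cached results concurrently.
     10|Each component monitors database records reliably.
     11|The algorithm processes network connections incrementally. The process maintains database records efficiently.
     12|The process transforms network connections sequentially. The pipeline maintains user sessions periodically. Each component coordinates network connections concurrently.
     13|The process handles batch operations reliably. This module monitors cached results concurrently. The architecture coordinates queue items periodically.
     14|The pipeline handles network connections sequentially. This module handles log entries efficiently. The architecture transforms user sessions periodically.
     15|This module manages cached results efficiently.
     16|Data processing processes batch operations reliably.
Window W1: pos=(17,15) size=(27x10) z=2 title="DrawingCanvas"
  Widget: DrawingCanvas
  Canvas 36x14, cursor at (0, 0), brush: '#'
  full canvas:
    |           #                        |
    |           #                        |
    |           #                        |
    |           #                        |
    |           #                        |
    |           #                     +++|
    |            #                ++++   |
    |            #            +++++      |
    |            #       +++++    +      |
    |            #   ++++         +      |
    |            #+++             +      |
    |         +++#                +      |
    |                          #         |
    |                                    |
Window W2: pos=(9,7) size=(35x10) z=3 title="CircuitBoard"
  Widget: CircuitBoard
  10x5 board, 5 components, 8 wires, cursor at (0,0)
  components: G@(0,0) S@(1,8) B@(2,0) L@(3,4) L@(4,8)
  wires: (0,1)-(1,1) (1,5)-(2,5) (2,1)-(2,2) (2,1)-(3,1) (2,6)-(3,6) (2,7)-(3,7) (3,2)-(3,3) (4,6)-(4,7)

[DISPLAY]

                                        
                                        
                                        
       ┏━━━━━━━━━━━━━━━━━━━━━━━━━━━━━━━━
       ┃ CircuitBoard                   
┏━━━━━━┠────────────────────────────────
┃ Dialo┃   0 1 2 3 4 5 6 7 8 9          
┠──────┃0  [G]  ·                       
┃Data p┃        │                       
┃Error ┃1       ·               ·       
┃The sy┃                        │       
┃The pi┃2   B   · ─ ·           ·   ·   
┃Th┌───┗━━━━━━━━━━━━━━━━━━━━━━━━━━━━━━━━
┃Th│     Overwr┠────────────────────────
┃Th│File alread┃+          #            
┃Da│   [OK]  Ca┃           #            
┃Da└───────────┃           #            
┃Each component┃           #            


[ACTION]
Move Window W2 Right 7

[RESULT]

                                        
                                        
                                        
        ┏━━━━━━━━━━━━━━━━━━━━━━━━━━━━━━━
        ┃ CircuitBoard                  
┏━━━━━━━┠───────────────────────────────
┃ Dialog┃   0 1 2 3 4 5 6 7 8 9         
┠───────┃0  [G]  ·                      
┃Data pr┃        │                      
┃Error h┃1       ·               ·      
┃The sys┃                        │      
┃The pip┃2   B   · ─ ·           ·   ·  
┃Th┌────┗━━━━━━━━━━━━━━━━━━━━━━━━━━━━━━━
┃Th│     Overwr┠────────────────────────
┃Th│File alread┃+          #            
┃Da│   [OK]  Ca┃           #            
┃Da└───────────┃           #            
┃Each component┃           #            


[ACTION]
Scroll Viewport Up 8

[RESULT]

                                        
                                        
                                        
                                        
                                        
                                        
                                        
        ┏━━━━━━━━━━━━━━━━━━━━━━━━━━━━━━━
        ┃ CircuitBoard                  
┏━━━━━━━┠───────────────────────────────
┃ Dialog┃   0 1 2 3 4 5 6 7 8 9         
┠───────┃0  [G]  ·                      
┃Data pr┃        │                      
┃Error h┃1       ·               ·      
┃The sys┃                        │      
┃The pip┃2   B   · ─ ·           ·   ·  
┃Th┌────┗━━━━━━━━━━━━━━━━━━━━━━━━━━━━━━━
┃Th│     Overwr┠────────────────────────


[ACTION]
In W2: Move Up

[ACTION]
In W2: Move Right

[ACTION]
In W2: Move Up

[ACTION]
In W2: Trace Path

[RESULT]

                                        
                                        
                                        
                                        
                                        
                                        
                                        
        ┏━━━━━━━━━━━━━━━━━━━━━━━━━━━━━━━
        ┃ CircuitBoard                  
┏━━━━━━━┠───────────────────────────────
┃ Dialog┃   0 1 2 3 4 5 6 7 8 9         
┠───────┃0   G  [.]                     
┃Data pr┃        │                      
┃Error h┃1       ·               ·      
┃The sys┃                        │      
┃The pip┃2   B   · ─ ·           ·   ·  
┃Th┌────┗━━━━━━━━━━━━━━━━━━━━━━━━━━━━━━━
┃Th│     Overwr┠────────────────────────


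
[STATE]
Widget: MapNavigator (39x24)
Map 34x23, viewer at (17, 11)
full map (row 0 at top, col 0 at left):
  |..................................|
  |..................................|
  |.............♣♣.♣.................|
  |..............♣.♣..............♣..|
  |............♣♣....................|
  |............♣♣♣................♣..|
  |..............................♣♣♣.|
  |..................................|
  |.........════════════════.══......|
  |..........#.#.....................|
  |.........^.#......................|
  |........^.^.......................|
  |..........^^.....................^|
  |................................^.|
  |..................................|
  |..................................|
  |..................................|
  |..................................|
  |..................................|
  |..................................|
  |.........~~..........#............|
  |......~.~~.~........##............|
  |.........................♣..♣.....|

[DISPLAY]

                                       
  ..................................   
  ..................................   
  .............♣♣.♣.................   
  ..............♣.♣..............♣..   
  ............♣♣....................   
  ............♣♣♣................♣..   
  ..............................♣♣♣.   
  ..................................   
  .........════════════════.══......   
  ..........#.#.....................   
  .........^.#......................   
  ........^.^......@................   
  ..........^^.....................^   
  ................................^.   
  ..................................   
  ..................................   
  ..................................   
  ..................................   
  ..................................   
  ..................................   
  .........~~..........#............   
  ......~.~~.~........##............   
  .........................♣..♣.....   


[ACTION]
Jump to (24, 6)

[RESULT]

                                       
                                       
                                       
                                       
                                       
                                       
.............................          
.............................          
........♣♣.♣.................          
.........♣.♣..............♣..          
.......♣♣....................          
.......♣♣♣................♣..          
...................@.....♣♣♣.          
.............................          
....════════════════.══......          
.....#.#.....................          
....^.#......................          
...^.^.......................          
.....^^.....................^          
...........................^.          
.............................          
.............................          
.............................          
.............................          


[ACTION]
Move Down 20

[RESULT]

....^.#......................          
...^.^.......................          
.....^^.....................^          
...........................^.          
.............................          
.............................          
.............................          
.............................          
.............................          
.............................          
....~~..........#............          
.~.~~.~........##............          
...................@♣..♣.....          
                                       
                                       
                                       
                                       
                                       
                                       
                                       
                                       
                                       
                                       
                                       


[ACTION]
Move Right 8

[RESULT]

.....................                  
.....................                  
....................^                  
...................^.                  
.....................                  
.....................                  
.....................                  
.....................                  
.....................                  
.....................                  
........#............                  
.......##............                  
............♣..♣...@.                  
                                       
                                       
                                       
                                       
                                       
                                       
                                       
                                       
                                       
                                       
                                       
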